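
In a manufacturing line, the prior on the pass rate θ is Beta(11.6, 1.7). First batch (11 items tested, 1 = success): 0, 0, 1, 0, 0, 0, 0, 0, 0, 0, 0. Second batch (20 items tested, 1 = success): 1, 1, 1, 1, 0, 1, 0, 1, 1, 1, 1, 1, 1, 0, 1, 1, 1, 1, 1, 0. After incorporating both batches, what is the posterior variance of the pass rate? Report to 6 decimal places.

0.005051

The Beta prior is conjugate to a Binomial/Bernoulli likelihood; the update adds successes to α and failures to β.
After batch 1: Beta(11.6+1, 1.7+10) = Beta(12.6, 11.7).
After batch 2: Beta(12.6+16, 11.7+4) = Beta(28.6, 15.7).
Var = αβ/((α+β)²(α+β+1)) = 28.6·15.7/(44.3²·45.3) = 0.005051.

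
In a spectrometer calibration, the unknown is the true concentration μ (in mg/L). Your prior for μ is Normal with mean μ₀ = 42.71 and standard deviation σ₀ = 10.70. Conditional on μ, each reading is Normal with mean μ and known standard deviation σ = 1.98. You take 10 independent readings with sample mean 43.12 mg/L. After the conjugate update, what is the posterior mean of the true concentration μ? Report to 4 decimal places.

For Normal data with known variance σ², a Normal(μ₀, σ₀²) prior on μ is conjugate. Posterior precision = 1/σ₀² + n/σ²; posterior mean is the precision-weighted average of μ₀ and x̄.
n·x̄ = 10·43.12 = 431.2.
σ₀² = 10.70² = 114.49, σ² = 1.98² = 3.9204; σ² + n·σ₀² = 3.9204 + 10·114.49 = 1148.8204.
Posterior mean = (μ₀/σ₀² + n·x̄/σ²)/(1/σ₀² + n/σ²) = (σ²·μ₀ + σ₀²·n·x̄)/(σ² + n·σ₀²) = (3.9204·42.71 + 114.49·431.2)/1148.8204 = 49535.528284/1148.8204 = 43.1186.

43.1186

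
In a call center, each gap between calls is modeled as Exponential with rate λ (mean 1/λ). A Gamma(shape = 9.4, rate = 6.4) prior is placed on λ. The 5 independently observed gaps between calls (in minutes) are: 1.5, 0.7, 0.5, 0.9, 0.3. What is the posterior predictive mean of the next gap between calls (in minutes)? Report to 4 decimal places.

With a Gamma(shape α, rate β) prior on the exponential rate λ, the posterior after n observations with total T = Σxᵢ is Gamma(α+n, β+T).
Sum of observations T = 3.9 minutes; n = 5.
Posterior: Gamma(9.4+5, 6.4+3.9) = Gamma(14.4, 10.3).
The predictive distribution for the next observation is Lomax; its mean is β/(α−1) = 10.3/13.4 = 0.7687.

0.7687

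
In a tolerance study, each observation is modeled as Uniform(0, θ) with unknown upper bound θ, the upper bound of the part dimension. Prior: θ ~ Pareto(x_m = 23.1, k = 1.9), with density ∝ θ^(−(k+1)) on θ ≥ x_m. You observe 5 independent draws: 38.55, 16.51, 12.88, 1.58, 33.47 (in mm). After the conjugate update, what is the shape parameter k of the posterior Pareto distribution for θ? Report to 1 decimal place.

6.9

A Pareto(scale x_m, shape k) prior on the upper bound θ of Uniform(0, θ) is conjugate: posterior is Pareto(max(x_m, max xᵢ), k + n).
Sample maximum = 38.55; prior scale x_m = 23.1 → posterior scale = max = 38.55.
Posterior shape = 1.9 + 5 = 6.9.
Posterior shape k = 6.9.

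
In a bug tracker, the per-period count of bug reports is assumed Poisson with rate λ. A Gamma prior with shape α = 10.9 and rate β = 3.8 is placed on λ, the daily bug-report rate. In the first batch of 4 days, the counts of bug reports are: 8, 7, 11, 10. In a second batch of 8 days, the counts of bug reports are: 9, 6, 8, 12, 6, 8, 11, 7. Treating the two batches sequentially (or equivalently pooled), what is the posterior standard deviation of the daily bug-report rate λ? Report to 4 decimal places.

With a Gamma(shape α, rate β) prior, the Poisson likelihood is conjugate: the posterior is Gamma(α + ΣXᵢ, β + n).
Batch 1: sum of counts S = 36 over n = 4 days.
After batch 1: Gamma(α+S, β+n) = Gamma(10.9+36, 3.8+4) = Gamma(46.9, 7.8).
Batch 2: sum of counts S = 67 over n = 8 days.
After batch 2: Gamma(α+S, β+n) = Gamma(46.9+67, 7.8+8) = Gamma(113.9, 15.8).
SD = √α/β = √113.9/15.8 = 0.6755.

0.6755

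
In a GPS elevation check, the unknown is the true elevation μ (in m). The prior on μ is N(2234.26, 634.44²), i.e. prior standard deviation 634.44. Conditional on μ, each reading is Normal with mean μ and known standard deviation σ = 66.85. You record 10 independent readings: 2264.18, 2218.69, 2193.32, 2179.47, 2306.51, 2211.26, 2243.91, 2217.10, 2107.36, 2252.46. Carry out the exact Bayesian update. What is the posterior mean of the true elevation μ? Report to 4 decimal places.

2219.4425

For Normal data with known variance σ², a Normal(μ₀, σ₀²) prior on μ is conjugate. Posterior precision = 1/σ₀² + n/σ²; posterior mean is the precision-weighted average of μ₀ and x̄.
Σxᵢ = 2264.18 + 2218.69 + 2193.32 + 2179.47 + 2306.51 + 2211.26 + 2243.91 + 2217.10 + 2107.36 + 2252.46 = 22194.26, so n·x̄ = 22194.26.
σ₀² = 634.44² = 402514.1136, σ² = 66.85² = 4468.9225; σ² + n·σ₀² = 4468.9225 + 10·402514.1136 = 4029610.0585.
Posterior mean = (μ₀/σ₀² + n·x̄/σ²)/(1/σ₀² + n/σ²) = (σ²·μ₀ + σ₀²·n·x̄)/(σ² + n·σ₀²) = (4468.9225·2234.26 + 402514.1136·22194.26)/4029610.0585 = 8943487625.692786/4029610.0585 = 2219.4425.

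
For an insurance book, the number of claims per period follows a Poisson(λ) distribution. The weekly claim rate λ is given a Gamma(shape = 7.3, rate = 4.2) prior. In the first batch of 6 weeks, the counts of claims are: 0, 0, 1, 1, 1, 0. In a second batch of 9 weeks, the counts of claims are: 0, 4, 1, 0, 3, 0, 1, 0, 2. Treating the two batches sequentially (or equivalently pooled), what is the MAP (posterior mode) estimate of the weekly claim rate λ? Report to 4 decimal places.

With a Gamma(shape α, rate β) prior, the Poisson likelihood is conjugate: the posterior is Gamma(α + ΣXᵢ, β + n).
Batch 1: sum of counts S = 3 over n = 6 weeks.
After batch 1: Gamma(α+S, β+n) = Gamma(7.3+3, 4.2+6) = Gamma(10.3, 10.2).
Batch 2: sum of counts S = 11 over n = 9 weeks.
After batch 2: Gamma(α+S, β+n) = Gamma(10.3+11, 10.2+9) = Gamma(21.3, 19.2).
Mode of Gamma(α,β) for α≥1 is (α−1)/β = 20.3/19.2 = 1.0573.

1.0573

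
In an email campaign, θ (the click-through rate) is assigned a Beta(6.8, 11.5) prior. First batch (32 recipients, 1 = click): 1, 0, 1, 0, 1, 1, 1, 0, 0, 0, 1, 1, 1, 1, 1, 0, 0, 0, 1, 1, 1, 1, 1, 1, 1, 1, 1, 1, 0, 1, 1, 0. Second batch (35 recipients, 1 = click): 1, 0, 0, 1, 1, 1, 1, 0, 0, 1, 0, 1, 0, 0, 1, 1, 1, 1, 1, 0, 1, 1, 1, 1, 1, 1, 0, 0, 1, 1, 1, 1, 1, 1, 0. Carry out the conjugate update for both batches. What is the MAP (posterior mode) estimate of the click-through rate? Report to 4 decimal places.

The Beta prior is conjugate to a Binomial/Bernoulli likelihood; the update adds successes to α and failures to β.
After batch 1: Beta(6.8+22, 11.5+10) = Beta(28.8, 21.5).
After batch 2: Beta(28.8+24, 21.5+11) = Beta(52.8, 32.5).
Mode of Beta(a,b) for a,b>1 is (a−1)/(a+b−2) = 51.8/83.3 = 0.6218.

0.6218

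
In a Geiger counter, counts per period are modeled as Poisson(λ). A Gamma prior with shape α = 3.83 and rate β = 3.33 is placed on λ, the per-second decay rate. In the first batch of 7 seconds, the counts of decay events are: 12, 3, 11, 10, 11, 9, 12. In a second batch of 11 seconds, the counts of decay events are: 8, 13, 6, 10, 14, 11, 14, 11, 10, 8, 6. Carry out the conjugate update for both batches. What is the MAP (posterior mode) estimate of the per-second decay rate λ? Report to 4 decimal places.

8.5246

With a Gamma(shape α, rate β) prior, the Poisson likelihood is conjugate: the posterior is Gamma(α + ΣXᵢ, β + n).
Batch 1: sum of counts S = 68 over n = 7 seconds.
After batch 1: Gamma(α+S, β+n) = Gamma(3.83+68, 3.33+7) = Gamma(71.83, 10.33).
Batch 2: sum of counts S = 111 over n = 11 seconds.
After batch 2: Gamma(α+S, β+n) = Gamma(71.83+111, 10.33+11) = Gamma(182.83, 21.33).
Mode of Gamma(α,β) for α≥1 is (α−1)/β = 181.83/21.33 = 8.5246.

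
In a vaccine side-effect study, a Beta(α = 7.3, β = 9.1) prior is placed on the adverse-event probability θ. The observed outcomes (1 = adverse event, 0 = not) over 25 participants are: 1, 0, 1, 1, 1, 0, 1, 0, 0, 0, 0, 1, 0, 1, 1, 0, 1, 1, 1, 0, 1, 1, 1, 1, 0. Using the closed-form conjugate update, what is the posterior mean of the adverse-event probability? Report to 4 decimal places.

0.5386

The Beta prior is conjugate to a Binomial/Bernoulli likelihood; the update adds successes to α and failures to β.
Posterior: Beta(α+k, β+n−k) = Beta(7.3+15, 9.1+10) = Beta(22.3, 19.1).
Posterior mean = α/(α+β) = 22.3/41.4 = 0.5386.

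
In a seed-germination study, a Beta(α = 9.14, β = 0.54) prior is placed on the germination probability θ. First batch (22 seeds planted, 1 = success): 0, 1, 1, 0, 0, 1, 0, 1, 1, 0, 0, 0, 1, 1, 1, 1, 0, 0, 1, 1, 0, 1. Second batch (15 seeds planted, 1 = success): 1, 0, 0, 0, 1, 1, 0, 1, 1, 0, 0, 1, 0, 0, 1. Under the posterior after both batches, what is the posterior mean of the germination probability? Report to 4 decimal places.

The Beta prior is conjugate to a Binomial/Bernoulli likelihood; the update adds successes to α and failures to β.
After batch 1: Beta(9.14+12, 0.54+10) = Beta(21.14, 10.54).
After batch 2: Beta(21.14+7, 10.54+8) = Beta(28.14, 18.54).
Posterior mean = α/(α+β) = 28.14/46.68 = 0.6028.

0.6028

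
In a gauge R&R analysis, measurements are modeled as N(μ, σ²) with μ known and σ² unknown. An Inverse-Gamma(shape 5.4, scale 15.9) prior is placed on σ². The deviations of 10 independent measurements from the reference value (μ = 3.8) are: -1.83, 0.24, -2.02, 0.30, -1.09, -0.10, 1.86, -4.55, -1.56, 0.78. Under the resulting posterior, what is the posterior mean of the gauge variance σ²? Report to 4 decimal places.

With known mean μ and an Inverse-Gamma(α, β) prior on σ², the Normal likelihood is conjugate: posterior is Inv-Gamma(α + n/2, β + Σ(xᵢ−μ)²/2).
Σ(xᵢ−μ)² = (-1.83)² + (0.24)² + (-2.02)² + (0.30)² + (-1.09)² + (-0.10)² + (1.86)² + (-4.55)² + (-1.56)² + (0.78)² = 35.9791.
Posterior: Inv-Gamma(5.4 + 10/2, 15.9 + 35.9791/2) = Inv-Gamma(10.40, 33.88955).
E[σ²|data] = β/(α−1) = 33.88955/9.40 = 3.6053.

3.6053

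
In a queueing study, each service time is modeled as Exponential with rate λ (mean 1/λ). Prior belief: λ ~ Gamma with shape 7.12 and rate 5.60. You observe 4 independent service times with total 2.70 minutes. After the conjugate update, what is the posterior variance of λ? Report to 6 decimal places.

With a Gamma(shape α, rate β) prior on the exponential rate λ, the posterior after n observations with total T = Σxᵢ is Gamma(α+n, β+T).
Posterior: Gamma(7.12+4, 5.60+2.70) = Gamma(11.12, 8.30).
Var = α/β² = 0.161417.

0.161417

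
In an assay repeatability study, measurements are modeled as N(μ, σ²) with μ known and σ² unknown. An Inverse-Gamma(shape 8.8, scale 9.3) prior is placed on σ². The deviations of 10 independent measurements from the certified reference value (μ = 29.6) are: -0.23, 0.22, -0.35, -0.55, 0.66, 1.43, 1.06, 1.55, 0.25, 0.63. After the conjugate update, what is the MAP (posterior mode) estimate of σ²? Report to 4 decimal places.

With known mean μ and an Inverse-Gamma(α, β) prior on σ², the Normal likelihood is conjugate: posterior is Inv-Gamma(α + n/2, β + Σ(xᵢ−μ)²/2).
Σ(xᵢ−μ)² = (-0.23)² + (0.22)² + (-0.35)² + (-0.55)² + (0.66)² + (1.43)² + (1.06)² + (1.55)² + (0.25)² + (0.63)² = 6.9923.
Posterior: Inv-Gamma(8.8 + 10/2, 9.3 + 6.9923/2) = Inv-Gamma(13.80, 12.79615).
Mode = β/(α+1) = 12.79615/14.80 = 0.8646.

0.8646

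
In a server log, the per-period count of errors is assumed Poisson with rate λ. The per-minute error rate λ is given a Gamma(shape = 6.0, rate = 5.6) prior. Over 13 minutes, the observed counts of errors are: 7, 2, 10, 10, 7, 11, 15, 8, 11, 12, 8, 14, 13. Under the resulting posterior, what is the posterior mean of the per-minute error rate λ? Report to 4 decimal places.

7.2043

With a Gamma(shape α, rate β) prior, the Poisson likelihood is conjugate: the posterior is Gamma(α + ΣXᵢ, β + n).
Sum of counts S = 128 over n = 13 minutes.
Posterior: Gamma(α+S, β+n) = Gamma(6.0+128, 5.6+13) = Gamma(134.0, 18.6).
Posterior mean = α/β = 134.0/18.6 = 7.2043.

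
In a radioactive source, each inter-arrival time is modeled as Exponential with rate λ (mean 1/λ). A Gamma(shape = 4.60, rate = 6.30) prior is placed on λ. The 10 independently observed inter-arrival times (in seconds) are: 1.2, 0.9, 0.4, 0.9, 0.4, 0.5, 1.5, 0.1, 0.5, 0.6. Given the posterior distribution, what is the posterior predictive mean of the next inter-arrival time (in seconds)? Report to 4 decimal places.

With a Gamma(shape α, rate β) prior on the exponential rate λ, the posterior after n observations with total T = Σxᵢ is Gamma(α+n, β+T).
Sum of observations T = 7.0 seconds; n = 10.
Posterior: Gamma(4.60+10, 6.30+7.0) = Gamma(14.60, 13.30).
The predictive distribution for the next observation is Lomax; its mean is β/(α−1) = 13.30/13.60 = 0.9779.

0.9779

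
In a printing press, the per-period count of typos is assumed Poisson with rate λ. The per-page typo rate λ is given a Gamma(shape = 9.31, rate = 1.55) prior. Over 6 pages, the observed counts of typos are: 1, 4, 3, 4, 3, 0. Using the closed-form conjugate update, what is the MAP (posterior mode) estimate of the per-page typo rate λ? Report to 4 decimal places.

3.0874

With a Gamma(shape α, rate β) prior, the Poisson likelihood is conjugate: the posterior is Gamma(α + ΣXᵢ, β + n).
Sum of counts S = 15 over n = 6 pages.
Posterior: Gamma(α+S, β+n) = Gamma(9.31+15, 1.55+6) = Gamma(24.31, 7.55).
Mode of Gamma(α,β) for α≥1 is (α−1)/β = 23.31/7.55 = 3.0874.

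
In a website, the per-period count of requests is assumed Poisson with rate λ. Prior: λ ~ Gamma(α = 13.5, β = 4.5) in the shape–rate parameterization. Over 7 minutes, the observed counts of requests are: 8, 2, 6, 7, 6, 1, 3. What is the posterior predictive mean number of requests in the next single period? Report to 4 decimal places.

4.0435

With a Gamma(shape α, rate β) prior, the Poisson likelihood is conjugate: the posterior is Gamma(α + ΣXᵢ, β + n).
Sum of counts S = 33 over n = 7 minutes.
Posterior: Gamma(α+S, β+n) = Gamma(13.5+33, 4.5+7) = Gamma(46.5, 11.5).
The predictive distribution for one future period is NegBinom with mean α/β = 4.0435.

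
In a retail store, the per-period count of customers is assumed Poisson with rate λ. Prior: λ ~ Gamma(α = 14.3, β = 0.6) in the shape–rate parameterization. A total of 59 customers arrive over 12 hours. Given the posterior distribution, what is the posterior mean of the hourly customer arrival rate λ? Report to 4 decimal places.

With a Gamma(shape α, rate β) prior, the Poisson likelihood is conjugate: the posterior is Gamma(α + ΣXᵢ, β + n).
Posterior: Gamma(α+S, β+n) = Gamma(14.3+59, 0.6+12) = Gamma(73.3, 12.6).
Posterior mean = α/β = 73.3/12.6 = 5.8175.

5.8175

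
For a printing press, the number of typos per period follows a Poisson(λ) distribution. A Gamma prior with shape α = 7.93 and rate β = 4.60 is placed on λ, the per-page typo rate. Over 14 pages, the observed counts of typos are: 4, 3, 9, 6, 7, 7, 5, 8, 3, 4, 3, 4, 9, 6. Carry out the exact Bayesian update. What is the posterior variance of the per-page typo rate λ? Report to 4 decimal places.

0.2484

With a Gamma(shape α, rate β) prior, the Poisson likelihood is conjugate: the posterior is Gamma(α + ΣXᵢ, β + n).
Sum of counts S = 78 over n = 14 pages.
Posterior: Gamma(α+S, β+n) = Gamma(7.93+78, 4.60+14) = Gamma(85.93, 18.60).
Var = α/β² = 85.93/18.60² = 0.2484.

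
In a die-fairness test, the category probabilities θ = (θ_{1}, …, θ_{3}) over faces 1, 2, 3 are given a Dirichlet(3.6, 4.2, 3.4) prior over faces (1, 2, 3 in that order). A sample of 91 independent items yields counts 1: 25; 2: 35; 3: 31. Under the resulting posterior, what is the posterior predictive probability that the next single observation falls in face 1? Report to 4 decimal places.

0.2798

The Dirichlet prior is conjugate to the Multinomial likelihood: each posterior αⱼ = prior αⱼ + observed count nⱼ.
Posterior concentration: (28.6, 39.2, 34.4), total = 102.2.
P(next = 1 | data) = α_{1}/Σα = 0.2798.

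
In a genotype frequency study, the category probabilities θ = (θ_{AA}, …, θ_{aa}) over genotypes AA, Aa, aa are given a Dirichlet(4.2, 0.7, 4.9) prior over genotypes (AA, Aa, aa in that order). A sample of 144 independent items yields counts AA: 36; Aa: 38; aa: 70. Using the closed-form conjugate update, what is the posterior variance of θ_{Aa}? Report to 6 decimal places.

0.001216

The Dirichlet prior is conjugate to the Multinomial likelihood: each posterior αⱼ = prior αⱼ + observed count nⱼ.
Posterior concentration: (40.2, 38.7, 74.9), total = 153.8.
Var[θ_j] = α_j(Σα−α_j)/((Σα)²(Σα+1)) = 38.7·115.1/(153.8²·154.8) = 0.001216.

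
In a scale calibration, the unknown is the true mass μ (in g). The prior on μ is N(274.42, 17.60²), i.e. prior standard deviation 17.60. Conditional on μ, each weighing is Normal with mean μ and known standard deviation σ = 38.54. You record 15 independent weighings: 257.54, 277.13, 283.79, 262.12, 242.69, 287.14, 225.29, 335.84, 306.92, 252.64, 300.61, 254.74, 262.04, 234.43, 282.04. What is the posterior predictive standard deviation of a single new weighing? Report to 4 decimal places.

39.5015

For Normal data with known variance σ², a Normal(μ₀, σ₀²) prior on μ is conjugate. Posterior precision = 1/σ₀² + n/σ²; posterior mean is the precision-weighted average of μ₀ and x̄.
σ₀² = 17.60² = 309.76, σ² = 38.54² = 1485.3316; σ² + n·σ₀² = 1485.3316 + 15·309.76 = 6131.7316.
Posterior precision = 1/σ₀² + n/σ² = 1/309.76 + 15/1485.3316 = (σ² + n·σ₀²)/(σ₀²σ²) = 6131.7316/(309.76·1485.3316); posterior variance σₙ² = σ₀²σ²/(σ² + n·σ₀²) = 309.76·1485.3316/6131.7316 = 75.035299.
Predictive variance for one new observation = σₙ² + σ² = 309.76·1485.3316/6131.7316 + 1485.3316 = σ²·(σ₀² + 6131.7316)/6131.7316 = 1485.3316·6441.4916/6131.7316 = 1560.366899; SD = √(1485.3316·6441.4916/6131.7316) = 39.5015.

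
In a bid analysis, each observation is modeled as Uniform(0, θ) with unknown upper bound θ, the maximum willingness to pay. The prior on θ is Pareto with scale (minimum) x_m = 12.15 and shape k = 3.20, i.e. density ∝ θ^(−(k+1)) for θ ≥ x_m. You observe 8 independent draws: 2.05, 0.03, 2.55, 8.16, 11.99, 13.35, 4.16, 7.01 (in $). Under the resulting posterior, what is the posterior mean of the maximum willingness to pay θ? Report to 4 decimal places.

A Pareto(scale x_m, shape k) prior on the upper bound θ of Uniform(0, θ) is conjugate: posterior is Pareto(max(x_m, max xᵢ), k + n).
Sample maximum = 13.35; prior scale x_m = 12.15 → posterior scale = max = 13.35.
Posterior shape = 3.20 + 8 = 11.20.
E[θ|data] = k·x_m/(k−1) = 11.20·13.35/10.20 = 14.6588.

14.6588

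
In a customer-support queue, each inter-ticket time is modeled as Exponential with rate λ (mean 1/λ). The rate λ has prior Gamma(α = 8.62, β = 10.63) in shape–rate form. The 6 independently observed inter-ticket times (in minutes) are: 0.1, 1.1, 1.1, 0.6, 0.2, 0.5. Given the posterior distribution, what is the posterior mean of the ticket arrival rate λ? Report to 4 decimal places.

With a Gamma(shape α, rate β) prior on the exponential rate λ, the posterior after n observations with total T = Σxᵢ is Gamma(α+n, β+T).
Sum of observations T = 3.6 minutes; n = 6.
Posterior: Gamma(8.62+6, 10.63+3.6) = Gamma(14.62, 14.23).
Posterior mean of λ = α/β = 14.62/14.23 = 1.0274.

1.0274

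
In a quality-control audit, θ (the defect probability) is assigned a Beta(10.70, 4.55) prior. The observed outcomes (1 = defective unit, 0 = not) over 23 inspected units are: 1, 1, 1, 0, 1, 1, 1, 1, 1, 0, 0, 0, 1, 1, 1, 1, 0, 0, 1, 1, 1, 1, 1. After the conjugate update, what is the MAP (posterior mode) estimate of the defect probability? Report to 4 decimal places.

0.7366

The Beta prior is conjugate to a Binomial/Bernoulli likelihood; the update adds successes to α and failures to β.
Posterior: Beta(α+k, β+n−k) = Beta(10.70+17, 4.55+6) = Beta(27.70, 10.55).
Mode of Beta(a,b) for a,b>1 is (a−1)/(a+b−2) = 26.70/36.25 = 0.7366.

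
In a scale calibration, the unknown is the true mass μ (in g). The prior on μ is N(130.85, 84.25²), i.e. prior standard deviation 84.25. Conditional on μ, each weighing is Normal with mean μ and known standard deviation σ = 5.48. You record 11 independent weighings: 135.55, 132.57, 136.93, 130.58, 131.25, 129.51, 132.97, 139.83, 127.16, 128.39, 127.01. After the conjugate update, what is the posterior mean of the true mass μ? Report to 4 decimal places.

For Normal data with known variance σ², a Normal(μ₀, σ₀²) prior on μ is conjugate. Posterior precision = 1/σ₀² + n/σ²; posterior mean is the precision-weighted average of μ₀ and x̄.
Σxᵢ = 135.55 + 132.57 + 136.93 + 130.58 + 131.25 + 129.51 + 132.97 + 139.83 + 127.16 + 128.39 + 127.01 = 1451.75, so n·x̄ = 1451.75.
σ₀² = 84.25² = 7098.0625, σ² = 5.48² = 30.0304; σ² + n·σ₀² = 30.0304 + 11·7098.0625 = 78108.7179.
Posterior mean = (μ₀/σ₀² + n·x̄/σ²)/(1/σ₀² + n/σ²) = (σ²·μ₀ + σ₀²·n·x̄)/(σ² + n·σ₀²) = (30.0304·130.85 + 7098.0625·1451.75)/78108.7179 = 10308541.712215/78108.7179 = 131.9768.

131.9768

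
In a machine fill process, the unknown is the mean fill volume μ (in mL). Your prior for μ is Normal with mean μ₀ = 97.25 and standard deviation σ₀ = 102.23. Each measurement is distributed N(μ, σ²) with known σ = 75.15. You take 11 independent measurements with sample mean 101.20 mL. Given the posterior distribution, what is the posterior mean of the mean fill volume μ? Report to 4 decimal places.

101.0150

For Normal data with known variance σ², a Normal(μ₀, σ₀²) prior on μ is conjugate. Posterior precision = 1/σ₀² + n/σ²; posterior mean is the precision-weighted average of μ₀ and x̄.
n·x̄ = 11·101.20 = 1113.2.
σ₀² = 102.23² = 10450.9729, σ² = 75.15² = 5647.5225; σ² + n·σ₀² = 5647.5225 + 11·10450.9729 = 120608.2244.
Posterior mean = (μ₀/σ₀² + n·x̄/σ²)/(1/σ₀² + n/σ²) = (σ²·μ₀ + σ₀²·n·x̄)/(σ² + n·σ₀²) = (5647.5225·97.25 + 10450.9729·1113.2)/120608.2244 = 12183244.595405/120608.2244 = 101.0150.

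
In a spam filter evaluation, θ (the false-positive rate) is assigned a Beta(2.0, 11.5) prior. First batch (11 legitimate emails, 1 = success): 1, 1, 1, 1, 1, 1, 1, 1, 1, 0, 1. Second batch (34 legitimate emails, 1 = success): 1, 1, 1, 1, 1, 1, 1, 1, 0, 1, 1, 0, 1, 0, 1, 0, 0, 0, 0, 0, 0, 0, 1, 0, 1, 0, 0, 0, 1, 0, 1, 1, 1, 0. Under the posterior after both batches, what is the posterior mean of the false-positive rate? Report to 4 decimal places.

0.5128

The Beta prior is conjugate to a Binomial/Bernoulli likelihood; the update adds successes to α and failures to β.
After batch 1: Beta(2.0+10, 11.5+1) = Beta(12.0, 12.5).
After batch 2: Beta(12.0+18, 12.5+16) = Beta(30.0, 28.5).
Posterior mean = α/(α+β) = 30.0/58.5 = 0.5128.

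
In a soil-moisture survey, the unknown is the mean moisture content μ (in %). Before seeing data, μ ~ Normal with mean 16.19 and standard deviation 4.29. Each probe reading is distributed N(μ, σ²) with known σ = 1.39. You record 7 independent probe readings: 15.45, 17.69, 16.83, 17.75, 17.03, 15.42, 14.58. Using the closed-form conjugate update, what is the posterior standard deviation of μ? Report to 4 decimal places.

0.5215

For Normal data with known variance σ², a Normal(μ₀, σ₀²) prior on μ is conjugate. Posterior precision = 1/σ₀² + n/σ²; posterior mean is the precision-weighted average of μ₀ and x̄.
σ₀² = 4.29² = 18.4041, σ² = 1.39² = 1.9321; σ² + n·σ₀² = 1.9321 + 7·18.4041 = 130.7608.
Posterior precision = 1/σ₀² + n/σ² = 1/18.4041 + 7/1.9321 = (σ² + n·σ₀²)/(σ₀²σ²) = 130.7608/(18.4041·1.9321); posterior variance σₙ² = σ₀²σ²/(σ² + n·σ₀²) = 18.4041·1.9321/130.7608 = 0.271936.
Posterior SD = √σₙ² = √(18.4041·1.9321/130.7608) = 0.5215.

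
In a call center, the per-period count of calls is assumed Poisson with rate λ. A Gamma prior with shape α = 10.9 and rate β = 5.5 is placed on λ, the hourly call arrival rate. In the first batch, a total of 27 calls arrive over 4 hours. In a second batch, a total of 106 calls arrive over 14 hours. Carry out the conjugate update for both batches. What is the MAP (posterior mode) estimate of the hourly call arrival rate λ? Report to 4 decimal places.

6.0809

With a Gamma(shape α, rate β) prior, the Poisson likelihood is conjugate: the posterior is Gamma(α + ΣXᵢ, β + n).
After batch 1: Gamma(α+S, β+n) = Gamma(10.9+27, 5.5+4) = Gamma(37.9, 9.5).
After batch 2: Gamma(α+S, β+n) = Gamma(37.9+106, 9.5+14) = Gamma(143.9, 23.5).
Mode of Gamma(α,β) for α≥1 is (α−1)/β = 142.9/23.5 = 6.0809.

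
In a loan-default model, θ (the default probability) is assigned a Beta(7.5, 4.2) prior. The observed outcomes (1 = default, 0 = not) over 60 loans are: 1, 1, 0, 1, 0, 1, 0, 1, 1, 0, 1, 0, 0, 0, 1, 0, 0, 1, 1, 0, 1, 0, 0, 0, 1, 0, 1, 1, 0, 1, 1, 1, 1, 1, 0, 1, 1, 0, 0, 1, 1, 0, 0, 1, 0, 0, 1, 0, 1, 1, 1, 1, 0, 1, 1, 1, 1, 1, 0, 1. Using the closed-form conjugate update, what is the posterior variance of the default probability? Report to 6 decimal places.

0.003320

The Beta prior is conjugate to a Binomial/Bernoulli likelihood; the update adds successes to α and failures to β.
Posterior: Beta(α+k, β+n−k) = Beta(7.5+35, 4.2+25) = Beta(42.5, 29.2).
Var = αβ/((α+β)²(α+β+1)) = 42.5·29.2/(71.7²·72.7) = 0.003320.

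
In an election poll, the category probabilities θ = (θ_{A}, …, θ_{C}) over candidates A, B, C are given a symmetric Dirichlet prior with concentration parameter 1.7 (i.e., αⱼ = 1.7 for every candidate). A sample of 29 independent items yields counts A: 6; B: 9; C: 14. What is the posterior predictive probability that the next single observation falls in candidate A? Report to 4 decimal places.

The Dirichlet prior is conjugate to the Multinomial likelihood: each posterior αⱼ = prior αⱼ + observed count nⱼ.
Posterior concentration: (7.7, 10.7, 15.7), total = 34.1.
P(next = A | data) = α_{A}/Σα = 0.2258.

0.2258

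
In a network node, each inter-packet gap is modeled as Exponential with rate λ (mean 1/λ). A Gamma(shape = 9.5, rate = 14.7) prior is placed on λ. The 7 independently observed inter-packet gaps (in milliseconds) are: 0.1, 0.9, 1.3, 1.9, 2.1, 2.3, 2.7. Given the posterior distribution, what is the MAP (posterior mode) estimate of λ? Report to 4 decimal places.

With a Gamma(shape α, rate β) prior on the exponential rate λ, the posterior after n observations with total T = Σxᵢ is Gamma(α+n, β+T).
Sum of observations T = 11.3 milliseconds; n = 7.
Posterior: Gamma(9.5+7, 14.7+11.3) = Gamma(16.5, 26.0).
Mode = (α−1)/β = 0.5962.

0.5962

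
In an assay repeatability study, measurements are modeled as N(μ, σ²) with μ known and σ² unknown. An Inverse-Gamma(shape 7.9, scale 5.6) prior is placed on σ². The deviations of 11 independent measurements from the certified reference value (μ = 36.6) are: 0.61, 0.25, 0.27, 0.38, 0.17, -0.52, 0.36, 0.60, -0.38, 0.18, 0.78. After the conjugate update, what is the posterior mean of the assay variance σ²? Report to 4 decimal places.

0.5414

With known mean μ and an Inverse-Gamma(α, β) prior on σ², the Normal likelihood is conjugate: posterior is Inv-Gamma(α + n/2, β + Σ(xᵢ−μ)²/2).
Σ(xᵢ−μ)² = (0.61)² + (0.25)² + (0.27)² + (0.38)² + (0.17)² + (-0.52)² + (0.36)² + (0.60)² + (-0.38)² + (0.18)² + (0.78)² = 2.2260.
Posterior: Inv-Gamma(7.9 + 11/2, 5.6 + 2.2260/2) = Inv-Gamma(13.40, 6.71300).
E[σ²|data] = β/(α−1) = 6.71300/12.40 = 0.5414.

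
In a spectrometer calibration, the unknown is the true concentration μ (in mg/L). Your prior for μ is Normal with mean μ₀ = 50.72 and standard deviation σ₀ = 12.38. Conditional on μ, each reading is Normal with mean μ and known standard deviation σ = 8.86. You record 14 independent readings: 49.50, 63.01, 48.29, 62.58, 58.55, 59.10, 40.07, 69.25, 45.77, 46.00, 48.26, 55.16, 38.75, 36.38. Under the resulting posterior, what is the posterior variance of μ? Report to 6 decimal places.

For Normal data with known variance σ², a Normal(μ₀, σ₀²) prior on μ is conjugate. Posterior precision = 1/σ₀² + n/σ²; posterior mean is the precision-weighted average of μ₀ and x̄.
σ₀² = 12.38² = 153.2644, σ² = 8.86² = 78.4996; σ² + n·σ₀² = 78.4996 + 14·153.2644 = 2224.2012.
Posterior precision = 1/σ₀² + n/σ² = 1/153.2644 + 14/78.4996 = (σ² + n·σ₀²)/(σ₀²σ²) = 2224.2012/(153.2644·78.4996); posterior variance σₙ² = σ₀²σ²/(σ² + n·σ₀²) = 153.2644·78.4996/2224.2012 = 5.409220.

5.409220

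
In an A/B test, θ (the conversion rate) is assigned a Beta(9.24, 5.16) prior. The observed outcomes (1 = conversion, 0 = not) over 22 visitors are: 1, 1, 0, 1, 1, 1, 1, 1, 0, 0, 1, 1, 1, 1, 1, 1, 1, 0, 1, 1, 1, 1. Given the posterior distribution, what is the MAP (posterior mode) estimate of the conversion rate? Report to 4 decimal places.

0.7628

The Beta prior is conjugate to a Binomial/Bernoulli likelihood; the update adds successes to α and failures to β.
Posterior: Beta(α+k, β+n−k) = Beta(9.24+18, 5.16+4) = Beta(27.24, 9.16).
Mode of Beta(a,b) for a,b>1 is (a−1)/(a+b−2) = 26.24/34.40 = 0.7628.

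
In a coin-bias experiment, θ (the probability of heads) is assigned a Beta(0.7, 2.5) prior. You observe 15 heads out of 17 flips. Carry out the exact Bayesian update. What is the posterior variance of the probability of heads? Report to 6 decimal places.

0.008167

The Beta prior is conjugate to a Binomial/Bernoulli likelihood; the update adds successes to α and failures to β.
Posterior: Beta(α+k, β+n−k) = Beta(0.7+15, 2.5+2) = Beta(15.7, 4.5).
Var = αβ/((α+β)²(α+β+1)) = 15.7·4.5/(20.2²·21.2) = 0.008167.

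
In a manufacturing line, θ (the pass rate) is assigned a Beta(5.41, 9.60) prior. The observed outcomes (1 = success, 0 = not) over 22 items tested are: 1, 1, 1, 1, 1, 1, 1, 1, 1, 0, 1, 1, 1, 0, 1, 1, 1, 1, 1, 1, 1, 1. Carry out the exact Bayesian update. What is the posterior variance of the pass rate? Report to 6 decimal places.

The Beta prior is conjugate to a Binomial/Bernoulli likelihood; the update adds successes to α and failures to β.
Posterior: Beta(α+k, β+n−k) = Beta(5.41+20, 9.60+2) = Beta(25.41, 11.60).
Var = αβ/((α+β)²(α+β+1)) = 25.41·11.60/(37.01²·38.01) = 0.005661.

0.005661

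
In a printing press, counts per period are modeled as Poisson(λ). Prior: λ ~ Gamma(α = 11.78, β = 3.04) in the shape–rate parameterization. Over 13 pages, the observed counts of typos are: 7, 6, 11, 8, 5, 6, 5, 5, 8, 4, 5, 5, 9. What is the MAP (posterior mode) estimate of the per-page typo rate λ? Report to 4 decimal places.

5.9090

With a Gamma(shape α, rate β) prior, the Poisson likelihood is conjugate: the posterior is Gamma(α + ΣXᵢ, β + n).
Sum of counts S = 84 over n = 13 pages.
Posterior: Gamma(α+S, β+n) = Gamma(11.78+84, 3.04+13) = Gamma(95.78, 16.04).
Mode of Gamma(α,β) for α≥1 is (α−1)/β = 94.78/16.04 = 5.9090.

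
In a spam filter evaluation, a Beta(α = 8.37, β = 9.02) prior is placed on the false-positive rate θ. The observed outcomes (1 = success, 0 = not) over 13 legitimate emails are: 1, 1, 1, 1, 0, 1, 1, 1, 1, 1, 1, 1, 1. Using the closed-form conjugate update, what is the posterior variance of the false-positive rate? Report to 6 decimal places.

0.007041

The Beta prior is conjugate to a Binomial/Bernoulli likelihood; the update adds successes to α and failures to β.
Posterior: Beta(α+k, β+n−k) = Beta(8.37+12, 9.02+1) = Beta(20.37, 10.02).
Var = αβ/((α+β)²(α+β+1)) = 20.37·10.02/(30.39²·31.39) = 0.007041.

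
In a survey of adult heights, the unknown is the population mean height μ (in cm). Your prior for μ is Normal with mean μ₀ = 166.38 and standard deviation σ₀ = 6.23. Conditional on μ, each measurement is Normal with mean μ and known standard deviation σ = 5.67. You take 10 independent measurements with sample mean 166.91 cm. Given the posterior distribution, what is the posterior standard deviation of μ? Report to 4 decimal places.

1.7231

For Normal data with known variance σ², a Normal(μ₀, σ₀²) prior on μ is conjugate. Posterior precision = 1/σ₀² + n/σ²; posterior mean is the precision-weighted average of μ₀ and x̄.
σ₀² = 6.23² = 38.8129, σ² = 5.67² = 32.1489; σ² + n·σ₀² = 32.1489 + 10·38.8129 = 420.2779.
Posterior precision = 1/σ₀² + n/σ² = 1/38.8129 + 10/32.1489 = (σ² + n·σ₀²)/(σ₀²σ²) = 420.2779/(38.8129·32.1489); posterior variance σₙ² = σ₀²σ²/(σ² + n·σ₀²) = 38.8129·32.1489/420.2779 = 2.968969.
Posterior SD = √σₙ² = √(38.8129·32.1489/420.2779) = 1.7231.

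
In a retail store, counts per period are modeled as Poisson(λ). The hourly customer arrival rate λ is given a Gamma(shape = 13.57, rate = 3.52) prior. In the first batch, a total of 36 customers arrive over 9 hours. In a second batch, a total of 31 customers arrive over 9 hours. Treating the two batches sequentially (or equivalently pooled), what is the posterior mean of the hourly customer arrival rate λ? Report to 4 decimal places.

With a Gamma(shape α, rate β) prior, the Poisson likelihood is conjugate: the posterior is Gamma(α + ΣXᵢ, β + n).
After batch 1: Gamma(α+S, β+n) = Gamma(13.57+36, 3.52+9) = Gamma(49.57, 12.52).
After batch 2: Gamma(α+S, β+n) = Gamma(49.57+31, 12.52+9) = Gamma(80.57, 21.52).
Posterior mean = α/β = 80.57/21.52 = 3.7440.

3.7440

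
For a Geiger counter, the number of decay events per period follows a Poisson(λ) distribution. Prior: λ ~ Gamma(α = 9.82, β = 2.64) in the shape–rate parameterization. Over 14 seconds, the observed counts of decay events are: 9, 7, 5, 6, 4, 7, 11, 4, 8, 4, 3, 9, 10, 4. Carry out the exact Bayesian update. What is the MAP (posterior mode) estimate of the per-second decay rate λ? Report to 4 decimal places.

5.9988

With a Gamma(shape α, rate β) prior, the Poisson likelihood is conjugate: the posterior is Gamma(α + ΣXᵢ, β + n).
Sum of counts S = 91 over n = 14 seconds.
Posterior: Gamma(α+S, β+n) = Gamma(9.82+91, 2.64+14) = Gamma(100.82, 16.64).
Mode of Gamma(α,β) for α≥1 is (α−1)/β = 99.82/16.64 = 5.9988.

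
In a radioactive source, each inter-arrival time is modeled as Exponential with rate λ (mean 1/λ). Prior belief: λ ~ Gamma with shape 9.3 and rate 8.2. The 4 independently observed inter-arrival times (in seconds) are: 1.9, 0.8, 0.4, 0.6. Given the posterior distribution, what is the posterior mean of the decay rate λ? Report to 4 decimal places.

1.1176

With a Gamma(shape α, rate β) prior on the exponential rate λ, the posterior after n observations with total T = Σxᵢ is Gamma(α+n, β+T).
Sum of observations T = 3.7 seconds; n = 4.
Posterior: Gamma(9.3+4, 8.2+3.7) = Gamma(13.3, 11.9).
Posterior mean of λ = α/β = 13.3/11.9 = 1.1176.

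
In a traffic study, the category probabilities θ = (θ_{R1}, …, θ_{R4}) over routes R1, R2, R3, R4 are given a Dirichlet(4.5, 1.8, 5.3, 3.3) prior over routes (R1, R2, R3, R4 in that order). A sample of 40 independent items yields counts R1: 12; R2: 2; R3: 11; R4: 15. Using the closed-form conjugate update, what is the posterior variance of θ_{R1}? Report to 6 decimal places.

The Dirichlet prior is conjugate to the Multinomial likelihood: each posterior αⱼ = prior αⱼ + observed count nⱼ.
Posterior concentration: (16.5, 3.8, 16.3, 18.3), total = 54.9.
Var[θ_j] = α_j(Σα−α_j)/((Σα)²(Σα+1)) = 16.5·38.4/(54.9²·55.9) = 0.003761.

0.003761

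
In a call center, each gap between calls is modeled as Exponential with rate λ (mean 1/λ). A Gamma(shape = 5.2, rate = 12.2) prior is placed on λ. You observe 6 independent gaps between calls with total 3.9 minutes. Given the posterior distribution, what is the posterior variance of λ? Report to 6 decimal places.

With a Gamma(shape α, rate β) prior on the exponential rate λ, the posterior after n observations with total T = Σxᵢ is Gamma(α+n, β+T).
Posterior: Gamma(5.2+6, 12.2+3.9) = Gamma(11.2, 16.1).
Var = α/β² = 0.043208.

0.043208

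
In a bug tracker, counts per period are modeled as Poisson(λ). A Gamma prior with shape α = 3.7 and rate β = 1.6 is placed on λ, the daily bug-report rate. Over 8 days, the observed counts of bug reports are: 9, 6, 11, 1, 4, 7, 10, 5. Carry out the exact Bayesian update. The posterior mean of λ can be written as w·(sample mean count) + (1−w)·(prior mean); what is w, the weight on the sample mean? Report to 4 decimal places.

0.8333

With a Gamma(shape α, rate β) prior, the Poisson likelihood is conjugate: the posterior is Gamma(α + ΣXᵢ, β + n).
Posterior mean = (α₀+S)/(β₀+n) = [n/(β₀+n)]·(S/n) + [β₀/(β₀+n)]·(α₀/β₀), so only n and β₀ enter the weight.
Weight on data w = n/(β₀+n) = 8/(1.6+8) = 8/9.6 = 0.8333.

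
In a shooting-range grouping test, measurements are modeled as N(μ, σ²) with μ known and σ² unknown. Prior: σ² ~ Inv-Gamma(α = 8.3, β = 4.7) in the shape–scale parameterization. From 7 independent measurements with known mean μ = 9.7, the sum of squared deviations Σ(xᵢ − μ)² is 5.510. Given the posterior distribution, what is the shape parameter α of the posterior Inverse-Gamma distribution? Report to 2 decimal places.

11.80

With known mean μ and an Inverse-Gamma(α, β) prior on σ², the Normal likelihood is conjugate: posterior is Inv-Gamma(α + n/2, β + Σ(xᵢ−μ)²/2).
Posterior: Inv-Gamma(8.3 + 7/2, 4.7 + 5.510/2) = Inv-Gamma(11.80, 7.4550).
Posterior α = 11.80.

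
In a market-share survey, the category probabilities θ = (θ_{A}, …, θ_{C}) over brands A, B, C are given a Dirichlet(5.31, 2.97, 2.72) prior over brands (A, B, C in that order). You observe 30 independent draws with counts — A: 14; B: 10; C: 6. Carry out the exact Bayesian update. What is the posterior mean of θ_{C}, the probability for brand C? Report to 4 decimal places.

0.2127

The Dirichlet prior is conjugate to the Multinomial likelihood: each posterior αⱼ = prior αⱼ + observed count nⱼ.
Posterior concentration: (19.31, 12.97, 8.72), total = 41.00.
E[θ_{C}|data] = α_{C}/Σα = 8.72/41.00 = 0.2127.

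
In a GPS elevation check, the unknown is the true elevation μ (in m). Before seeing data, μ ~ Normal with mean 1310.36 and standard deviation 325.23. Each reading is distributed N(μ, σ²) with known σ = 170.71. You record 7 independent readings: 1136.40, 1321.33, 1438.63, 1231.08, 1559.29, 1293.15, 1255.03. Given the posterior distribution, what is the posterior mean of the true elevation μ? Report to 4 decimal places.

1318.9353

For Normal data with known variance σ², a Normal(μ₀, σ₀²) prior on μ is conjugate. Posterior precision = 1/σ₀² + n/σ²; posterior mean is the precision-weighted average of μ₀ and x̄.
Σxᵢ = 1136.40 + 1321.33 + 1438.63 + 1231.08 + 1559.29 + 1293.15 + 1255.03 = 9234.91, so n·x̄ = 9234.91.
σ₀² = 325.23² = 105774.5529, σ² = 170.71² = 29141.9041; σ² + n·σ₀² = 29141.9041 + 7·105774.5529 = 769563.7744.
Posterior mean = (μ₀/σ₀² + n·x̄/σ²)/(1/σ₀² + n/σ²) = (σ²·μ₀ + σ₀²·n·x̄)/(σ² + n·σ₀²) = (29141.9041·1310.36 + 105774.5529·9234.91)/769563.7744 = 1015004861.778215/769563.7744 = 1318.9353.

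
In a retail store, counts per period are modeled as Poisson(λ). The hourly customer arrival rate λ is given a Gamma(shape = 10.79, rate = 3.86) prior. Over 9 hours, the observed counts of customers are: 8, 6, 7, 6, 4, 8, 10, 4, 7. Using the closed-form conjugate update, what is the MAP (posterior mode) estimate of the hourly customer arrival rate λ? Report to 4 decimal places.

With a Gamma(shape α, rate β) prior, the Poisson likelihood is conjugate: the posterior is Gamma(α + ΣXᵢ, β + n).
Sum of counts S = 60 over n = 9 hours.
Posterior: Gamma(α+S, β+n) = Gamma(10.79+60, 3.86+9) = Gamma(70.79, 12.86).
Mode of Gamma(α,β) for α≥1 is (α−1)/β = 69.79/12.86 = 5.4269.

5.4269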